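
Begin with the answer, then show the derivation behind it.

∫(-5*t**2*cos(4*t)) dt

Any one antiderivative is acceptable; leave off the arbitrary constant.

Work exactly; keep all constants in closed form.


The answer is -5*t**2*sin(4*t)/4 - 5*t*cos(4*t)/8 + 5*sin(4*t)/32.
Step 1. Integrate ∫(-5*t**2*cos(4*t)) dt by parts with u = t**2, dv = (-5*cos(4*t)) dt, so v = -5*sin(4*t)/4: now -5*t**2*sin(4*t)/4 + ∫(5*t*sin(4*t)/2) dt.
Step 2. Integrate ∫(5*t*sin(4*t)/2) dt by parts with u = t, dv = (5*sin(4*t)/2) dt, so v = -5*cos(4*t)/8: now -5*t**2*sin(4*t)/4 - 5*t*cos(4*t)/8 + ∫(5*cos(4*t)/8) dt.
Step 3. Evaluate the standard form: now -5*t**2*sin(4*t)/4 - 5*t*cos(4*t)/8 + 5*sin(4*t)/32.
Answer: -5*t**2*sin(4*t)/4 - 5*t*cos(4*t)/8 + 5*sin(4*t)/32.


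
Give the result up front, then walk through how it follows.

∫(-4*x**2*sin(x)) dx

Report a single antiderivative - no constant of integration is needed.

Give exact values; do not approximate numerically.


The answer is 4*x**2*cos(x) - 8*x*sin(x) - 8*cos(x).
Step 1. Integrate ∫(-4*x**2*sin(x)) dx by parts with u = x**2, dv = (-4*sin(x)) dx, so v = 4*cos(x): now 4*x**2*cos(x) + ∫(-8*x*cos(x)) dx.
Step 2. Integrate ∫(-8*x*cos(x)) dx by parts with u = x, dv = (-8*cos(x)) dx, so v = -8*sin(x): now 4*x**2*cos(x) - 8*x*sin(x) + ∫(8*sin(x)) dx.
Step 3. Evaluate the standard form: now 4*x**2*cos(x) - 8*x*sin(x) - 8*cos(x).
Answer: 4*x**2*cos(x) - 8*x*sin(x) - 8*cos(x).


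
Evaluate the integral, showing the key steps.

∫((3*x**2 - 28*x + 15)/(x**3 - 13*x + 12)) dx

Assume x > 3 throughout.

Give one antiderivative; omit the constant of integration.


Step 1. Decompose ∫((3*x**2 - 28*x + 15)/(x**3 - 13*x + 12)) dx by partial fractions, (3*x**2 - 28*x + 15)/(x**3 - 13*x + 12) = 5/(x + 4) + 1/(x - 1) - 3/(x - 3): now ∫(-3/(x - 3)) dx + ∫(1/(x - 1)) dx + ∫(5/(x + 4)) dx.
Step 2. Evaluate the standard form [assuming x > 3]: now -3*log(x - 3) + ∫(1/(x - 1)) dx + ∫(5/(x + 4)) dx.
Step 3. Evaluate the standard form [assuming x > -4]: now -3*log(x - 3) + 5*log(x + 4) + ∫(1/(x - 1)) dx.
Step 4. Evaluate the standard form [assuming x > 1]: now -3*log(x - 3) + log(x - 1) + 5*log(x + 4).
Answer: -3*log(x - 3) + log(x - 1) + 5*log(x + 4).


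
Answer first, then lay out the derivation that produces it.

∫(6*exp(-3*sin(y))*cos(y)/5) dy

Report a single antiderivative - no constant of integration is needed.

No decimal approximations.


The answer is -2*exp(-3*sin(y))/5.
Step 1. Substitute u = sin(y), turning ∫(6*exp(-3*sin(y))*cos(y)/5) dy into ∫(6*exp(-3*u)/5) du: now ∫(6*exp(-3*u)/5) du.
Step 2. Evaluate the standard form: now -2*exp(-3*u)/5.
Step 3. Substitute back u = sin(y): now -2*exp(-3*sin(y))/5.
Answer: -2*exp(-3*sin(y))/5.


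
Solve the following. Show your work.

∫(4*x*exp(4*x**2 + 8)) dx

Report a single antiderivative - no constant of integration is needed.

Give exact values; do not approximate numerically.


Step 1. Substitute u = x**2 + 2, turning ∫(4*x*exp(4*x**2 + 8)) dx into ∫(2*exp(4*u)) du: now ∫(2*exp(4*u)) du.
Step 2. Evaluate the standard form: now exp(4*u)/2.
Step 3. Substitute back u = x**2 + 2: now exp(4*x**2 + 8)/2.
Answer: exp(4*x**2 + 8)/2.


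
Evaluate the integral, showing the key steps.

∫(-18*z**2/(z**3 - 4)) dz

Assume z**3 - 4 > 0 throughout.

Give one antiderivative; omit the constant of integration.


Step 1. Substitute u = z**3 - 4, turning ∫(-18*z**2/(z**3 - 4)) dz into ∫(-6/u) du: now ∫(-6/u) du.
Step 2. Evaluate the standard form [assuming u > 0]: now -6*log(u).
Step 3. Substitute back u = z**3 - 4: now -6*log(z**3 - 4).
Answer: -6*log(z**3 - 4).


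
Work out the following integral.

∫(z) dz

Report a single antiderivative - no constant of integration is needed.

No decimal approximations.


Answer: z**2/2.


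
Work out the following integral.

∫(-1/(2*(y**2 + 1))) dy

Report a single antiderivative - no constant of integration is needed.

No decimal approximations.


Answer: -atan(y)/2.


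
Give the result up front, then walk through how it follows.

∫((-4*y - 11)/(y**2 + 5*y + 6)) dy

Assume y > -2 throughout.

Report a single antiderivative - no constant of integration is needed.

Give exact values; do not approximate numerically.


The answer is -3*log(y + 2) - log(y + 3).
Step 1. Decompose ∫((-4*y - 11)/(y**2 + 5*y + 6)) dy by partial fractions, (-4*y - 11)/(y**2 + 5*y + 6) = -1/(y + 3) - 3/(y + 2): now ∫(-3/(y + 2)) dy + ∫(-1/(y + 3)) dy.
Step 2. Evaluate the standard form [assuming y > -2]: now -3*log(y + 2) + ∫(-1/(y + 3)) dy.
Step 3. Evaluate the standard form [assuming y > -3]: now -3*log(y + 2) - log(y + 3).
Answer: -3*log(y + 2) - log(y + 3).


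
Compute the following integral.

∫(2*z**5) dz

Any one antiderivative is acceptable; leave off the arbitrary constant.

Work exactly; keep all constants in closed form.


Answer: z**6/3.


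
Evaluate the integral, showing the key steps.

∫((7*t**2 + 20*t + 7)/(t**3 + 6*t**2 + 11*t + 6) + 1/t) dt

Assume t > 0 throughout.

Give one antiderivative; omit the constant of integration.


Step 1. Rewrite: now ∫(1/t) dt + ∫((7*t**2 + 20*t + 7)/(t**3 + 6*t**2 + 11*t + 6)) dt.
Step 2. Decompose ∫((7*t**2 + 20*t + 7)/(t**3 + 6*t**2 + 11*t + 6)) dt by partial fractions, (7*t**2 + 20*t + 7)/(t**3 + 6*t**2 + 11*t + 6) = 5/(t + 3) + 5/(t + 2) - 3/(t + 1): now ∫(1/t) dt + ∫(-3/(t + 1)) dt + ∫(5/(t + 2)) dt + ∫(5/(t + 3)) dt.
Step 3. Evaluate the standard form [assuming t > -2]: now 5*log(t + 2) + ∫(1/t) dt + ∫(-3/(t + 1)) dt + ∫(5/(t + 3)) dt.
Step 4. Evaluate the standard form [assuming t > -1]: now -3*log(t + 1) + 5*log(t + 2) + ∫(1/t) dt + ∫(5/(t + 3)) dt.
Step 5. Evaluate the standard form [assuming t > -3]: now -3*log(t + 1) + 5*log(t + 2) + 5*log(t + 3) + ∫(1/t) dt.
Step 6. Evaluate the standard form [assuming t > 0]: now log(t) - 3*log(t + 1) + 5*log(t + 2) + 5*log(t + 3).
Answer: log(t) - 3*log(t + 1) + 5*log(t + 2) + 5*log(t + 3).


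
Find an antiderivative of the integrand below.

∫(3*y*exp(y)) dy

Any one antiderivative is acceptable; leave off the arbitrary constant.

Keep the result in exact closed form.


Answer: 3*y*exp(y) - 3*exp(y).


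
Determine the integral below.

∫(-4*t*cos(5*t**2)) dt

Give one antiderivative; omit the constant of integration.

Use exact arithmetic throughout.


Answer: -2*sin(5*t**2)/5.


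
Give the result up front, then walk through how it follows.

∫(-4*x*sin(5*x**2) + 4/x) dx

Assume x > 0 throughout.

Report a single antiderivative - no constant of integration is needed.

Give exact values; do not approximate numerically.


The answer is 4*log(x) + 2*cos(5*x**2)/5.
Step 1. Rewrite: now ∫(4/x) dx + ∫(-4*x*sin(5*x**2)) dx.
Step 2. Substitute u = x**2, turning ∫(-4*x*sin(5*x**2)) dx into ∫(-2*sin(5*u)) du: now ∫(4/x) dx + ∫(-2*sin(5*u)) du.
Step 3. Evaluate the standard form: now 2*cos(5*u)/5 + ∫(4/x) dx.
Step 4. Substitute back u = x**2: now 2*cos(5*x**2)/5 + ∫(4/x) dx.
Step 5. Evaluate the standard form [assuming x > 0]: now 4*log(x) + 2*cos(5*x**2)/5.
Answer: 4*log(x) + 2*cos(5*x**2)/5.


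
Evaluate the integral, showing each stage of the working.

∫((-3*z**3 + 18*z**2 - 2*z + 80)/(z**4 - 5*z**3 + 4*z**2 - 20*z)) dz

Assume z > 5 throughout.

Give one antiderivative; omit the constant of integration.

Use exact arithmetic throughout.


Step 1. Decompose ∫((-3*z**3 + 18*z**2 - 2*z + 80)/(z**4 - 5*z**3 + 4*z**2 - 20*z)) dz by partial fractions, (-3*z**3 + 18*z**2 - 2*z + 80)/(z**4 - 5*z**3 + 4*z**2 - 20*z) = -2/(z**2 + 4) + 1/(z - 5) - 4/z: now ∫(-4/z) dz + ∫(1/(z - 5)) dz + ∫(-2/(z**2 + 4)) dz.
Step 2. Evaluate the standard form [assuming z > 5]: now log(z - 5) + ∫(-4/z) dz + ∫(-2/(z**2 + 4)) dz.
Step 3. Evaluate the standard form [assuming z > 0]: now -4*log(z) + log(z - 5) + ∫(-2/(z**2 + 4)) dz.
Step 4. Evaluate the standard form: now -4*log(z) + log(z - 5) - atan(z/2).
Answer: -4*log(z) + log(z - 5) - atan(z/2).


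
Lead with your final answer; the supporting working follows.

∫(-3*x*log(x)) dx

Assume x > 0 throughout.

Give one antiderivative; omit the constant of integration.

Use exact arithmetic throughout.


The answer is -3*x**2*log(x)/2 + 3*x**2/4.
Step 1. Integrate ∫(-3*x*log(x)) dx by parts with u = log(x), dv = (-3*x) dx, so v = -3*x**2/2 [assuming x > 0]: now -3*x**2*log(x)/2 + ∫(3*x/2) dx.
Step 2. Evaluate the standard form: now -3*x**2*log(x)/2 + 3*x**2/4.
Answer: -3*x**2*log(x)/2 + 3*x**2/4.


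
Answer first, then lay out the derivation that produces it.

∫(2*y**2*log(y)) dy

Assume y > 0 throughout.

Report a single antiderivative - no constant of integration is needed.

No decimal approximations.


The answer is 2*y**3*log(y)/3 - 2*y**3/9.
Step 1. Integrate ∫(2*y**2*log(y)) dy by parts with u = log(y), dv = (2*y**2) dy, so v = 2*y**3/3 [assuming y > 0]: now 2*y**3*log(y)/3 + ∫(-2*y**2/3) dy.
Step 2. Evaluate the standard form: now 2*y**3*log(y)/3 - 2*y**3/9.
Answer: 2*y**3*log(y)/3 - 2*y**3/9.


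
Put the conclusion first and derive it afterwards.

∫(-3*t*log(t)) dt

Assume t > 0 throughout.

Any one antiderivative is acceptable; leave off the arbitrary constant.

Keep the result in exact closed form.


The answer is -3*t**2*log(t)/2 + 3*t**2/4.
Step 1. Integrate ∫(-3*t*log(t)) dt by parts with u = log(t), dv = (-3*t) dt, so v = -3*t**2/2 [assuming t > 0]: now -3*t**2*log(t)/2 + ∫(3*t/2) dt.
Step 2. Evaluate the standard form: now -3*t**2*log(t)/2 + 3*t**2/4.
Answer: -3*t**2*log(t)/2 + 3*t**2/4.


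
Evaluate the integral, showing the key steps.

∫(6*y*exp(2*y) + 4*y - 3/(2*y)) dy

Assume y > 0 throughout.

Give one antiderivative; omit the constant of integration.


Step 1. Rewrite: now ∫(-3/(2*y)) dy + ∫(4*y) dy + ∫(6*y*exp(2*y)) dy.
Step 2. Evaluate the standard form: now 2*y**2 + ∫(-3/(2*y)) dy + ∫(6*y*exp(2*y)) dy.
Step 3. Evaluate the standard form [assuming y > 0]: now 2*y**2 - 3*log(y)/2 + ∫(6*y*exp(2*y)) dy.
Step 4. Integrate ∫(6*y*exp(2*y)) dy by parts with u = y, dv = (6*exp(2*y)) dy, so v = 3*exp(2*y): now 2*y**2 + 3*y*exp(2*y) - 3*log(y)/2 + ∫(-3*exp(2*y)) dy.
Step 5. Evaluate the standard form: now 2*y**2 + 3*y*exp(2*y) - 3*exp(2*y)/2 - 3*log(y)/2.
Answer: 2*y**2 + 3*y*exp(2*y) - 3*exp(2*y)/2 - 3*log(y)/2.


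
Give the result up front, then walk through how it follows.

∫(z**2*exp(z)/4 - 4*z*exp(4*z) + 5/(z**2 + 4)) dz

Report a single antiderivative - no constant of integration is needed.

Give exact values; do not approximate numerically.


The answer is z**2*exp(z)/4 - z*exp(4*z) - z*exp(z)/2 + exp(4*z)/4 + exp(z)/2 + 5*atan(z/2)/2.
Step 1. Rewrite: now ∫(-4*z*exp(4*z)) dz + ∫(z**2*exp(z)/4) dz + ∫(5/(z**2 + 4)) dz.
Step 2. Evaluate the standard form: now 5*atan(z/2)/2 + ∫(-4*z*exp(4*z)) dz + ∫(z**2*exp(z)/4) dz.
Step 3. Integrate ∫(-4*z*exp(4*z)) dz by parts with u = z, dv = (-4*exp(4*z)) dz, so v = -exp(4*z): now -z*exp(4*z) + 5*atan(z/2)/2 + ∫(z**2*exp(z)/4) dz + ∫(exp(4*z)) dz.
Step 4. Evaluate the standard form: now -z*exp(4*z) + exp(4*z)/4 + 5*atan(z/2)/2 + ∫(z**2*exp(z)/4) dz.
Step 5. Integrate ∫(z**2*exp(z)/4) dz by parts with u = z**2, dv = (exp(z)/4) dz, so v = exp(z)/4: now z**2*exp(z)/4 - z*exp(4*z) + exp(4*z)/4 + 5*atan(z/2)/2 + ∫(-z*exp(z)/2) dz.
Step 6. Integrate ∫(-z*exp(z)/2) dz by parts with u = z, dv = (-exp(z)/2) dz, so v = -exp(z)/2: now z**2*exp(z)/4 - z*exp(4*z) - z*exp(z)/2 + exp(4*z)/4 + 5*atan(z/2)/2 + ∫(exp(z)/2) dz.
Step 7. Evaluate the standard form: now z**2*exp(z)/4 - z*exp(4*z) - z*exp(z)/2 + exp(4*z)/4 + exp(z)/2 + 5*atan(z/2)/2.
Answer: z**2*exp(z)/4 - z*exp(4*z) - z*exp(z)/2 + exp(4*z)/4 + exp(z)/2 + 5*atan(z/2)/2.


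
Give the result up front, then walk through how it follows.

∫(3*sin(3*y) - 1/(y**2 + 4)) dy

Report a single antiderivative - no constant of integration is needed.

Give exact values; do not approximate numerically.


The answer is -cos(3*y) - atan(y/2)/2.
Step 1. Rewrite: now ∫(-1/(y**2 + 4)) dy + ∫(3*sin(3*y)) dy.
Step 2. Evaluate the standard form: now -atan(y/2)/2 + ∫(3*sin(3*y)) dy.
Step 3. Evaluate the standard form: now -cos(3*y) - atan(y/2)/2.
Answer: -cos(3*y) - atan(y/2)/2.


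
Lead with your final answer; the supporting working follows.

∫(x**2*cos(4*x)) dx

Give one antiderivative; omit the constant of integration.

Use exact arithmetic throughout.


The answer is x**2*sin(4*x)/4 + x*cos(4*x)/8 - sin(4*x)/32.
Step 1. Integrate ∫(x**2*cos(4*x)) dx by parts with u = x**2, dv = (cos(4*x)) dx, so v = sin(4*x)/4: now x**2*sin(4*x)/4 + ∫(-x*sin(4*x)/2) dx.
Step 2. Integrate ∫(-x*sin(4*x)/2) dx by parts with u = x, dv = (-sin(4*x)/2) dx, so v = cos(4*x)/8: now x**2*sin(4*x)/4 + x*cos(4*x)/8 + ∫(-cos(4*x)/8) dx.
Step 3. Evaluate the standard form: now x**2*sin(4*x)/4 + x*cos(4*x)/8 - sin(4*x)/32.
Answer: x**2*sin(4*x)/4 + x*cos(4*x)/8 - sin(4*x)/32.


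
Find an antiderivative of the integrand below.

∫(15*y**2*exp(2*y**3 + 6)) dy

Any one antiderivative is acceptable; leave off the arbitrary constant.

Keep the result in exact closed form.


Answer: 5*exp(2*y**3 + 6)/2.


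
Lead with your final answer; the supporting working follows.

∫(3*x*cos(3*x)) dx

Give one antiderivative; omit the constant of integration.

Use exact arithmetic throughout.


The answer is x*sin(3*x) + cos(3*x)/3.
Step 1. Integrate ∫(3*x*cos(3*x)) dx by parts with u = x, dv = (3*cos(3*x)) dx, so v = sin(3*x): now x*sin(3*x) + ∫(-sin(3*x)) dx.
Step 2. Evaluate the standard form: now x*sin(3*x) + cos(3*x)/3.
Answer: x*sin(3*x) + cos(3*x)/3.


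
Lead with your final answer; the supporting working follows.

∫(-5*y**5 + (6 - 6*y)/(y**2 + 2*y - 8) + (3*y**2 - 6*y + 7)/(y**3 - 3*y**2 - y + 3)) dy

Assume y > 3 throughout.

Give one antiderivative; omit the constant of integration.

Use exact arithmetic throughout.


The answer is -5*y**6/6 + 2*log(y - 3) - log(y - 2) - log(y - 1) + 2*log(y + 1) - 5*log(y + 4).
Step 1. Rewrite: now ∫(-5*y**5) dy + ∫((6 - 6*y)/(y**2 + 2*y - 8)) dy + ∫((3*y**2 - 6*y + 7)/(y**3 - 3*y**2 - y + 3)) dy.
Step 2. Decompose ∫((6 - 6*y)/(y**2 + 2*y - 8)) dy by partial fractions, (6 - 6*y)/(y**2 + 2*y - 8) = -5/(y + 4) - 1/(y - 2): now ∫(-5*y**5) dy + ∫((3*y**2 - 6*y + 7)/(y**3 - 3*y**2 - y + 3)) dy + ∫(-1/(y - 2)) dy + ∫(-5/(y + 4)) dy.
Step 3. Evaluate the standard form [assuming y > -4]: now -5*log(y + 4) + ∫(-5*y**5) dy + ∫((3*y**2 - 6*y + 7)/(y**3 - 3*y**2 - y + 3)) dy + ∫(-1/(y - 2)) dy.
Step 4. Evaluate the standard form [assuming y > 2]: now -log(y - 2) - 5*log(y + 4) + ∫(-5*y**5) dy + ∫((3*y**2 - 6*y + 7)/(y**3 - 3*y**2 - y + 3)) dy.
Step 5. Evaluate the standard form: now -5*y**6/6 - log(y - 2) - 5*log(y + 4) + ∫((3*y**2 - 6*y + 7)/(y**3 - 3*y**2 - y + 3)) dy.
Step 6. Decompose ∫((3*y**2 - 6*y + 7)/(y**3 - 3*y**2 - y + 3)) dy by partial fractions, (3*y**2 - 6*y + 7)/(y**3 - 3*y**2 - y + 3) = 2/(y + 1) - 1/(y - 1) + 2/(y - 3): now -5*y**6/6 - log(y - 2) - 5*log(y + 4) + ∫(2/(y - 3)) dy + ∫(-1/(y - 1)) dy + ∫(2/(y + 1)) dy.
Step 7. Evaluate the standard form [assuming y > 3]: now -5*y**6/6 + 2*log(y - 3) - log(y - 2) - 5*log(y + 4) + ∫(-1/(y - 1)) dy + ∫(2/(y + 1)) dy.
Step 8. Evaluate the standard form [assuming y > -1]: now -5*y**6/6 + 2*log(y - 3) - log(y - 2) + 2*log(y + 1) - 5*log(y + 4) + ∫(-1/(y - 1)) dy.
Step 9. Evaluate the standard form [assuming y > 1]: now -5*y**6/6 + 2*log(y - 3) - log(y - 2) - log(y - 1) + 2*log(y + 1) - 5*log(y + 4).
Answer: -5*y**6/6 + 2*log(y - 3) - log(y - 2) - log(y - 1) + 2*log(y + 1) - 5*log(y + 4).


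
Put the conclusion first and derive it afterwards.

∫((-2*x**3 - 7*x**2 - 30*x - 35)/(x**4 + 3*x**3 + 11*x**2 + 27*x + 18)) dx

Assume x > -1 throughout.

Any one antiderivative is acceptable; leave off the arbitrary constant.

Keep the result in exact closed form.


The answer is -log(x + 1) - log(x + 2) - 4*atan(x/3)/3.
Step 1. Decompose ∫((-2*x**3 - 7*x**2 - 30*x - 35)/(x**4 + 3*x**3 + 11*x**2 + 27*x + 18)) dx by partial fractions, (-2*x**3 - 7*x**2 - 30*x - 35)/(x**4 + 3*x**3 + 11*x**2 + 27*x + 18) = -4/(x**2 + 9) - 1/(x + 2) - 1/(x + 1): now ∫(-1/(x + 1)) dx + ∫(-1/(x + 2)) dx + ∫(-4/(x**2 + 9)) dx.
Step 2. Evaluate the standard form [assuming x > -1]: now -log(x + 1) + ∫(-1/(x + 2)) dx + ∫(-4/(x**2 + 9)) dx.
Step 3. Evaluate the standard form [assuming x > -2]: now -log(x + 1) - log(x + 2) + ∫(-4/(x**2 + 9)) dx.
Step 4. Evaluate the standard form: now -log(x + 1) - log(x + 2) - 4*atan(x/3)/3.
Answer: -log(x + 1) - log(x + 2) - 4*atan(x/3)/3.


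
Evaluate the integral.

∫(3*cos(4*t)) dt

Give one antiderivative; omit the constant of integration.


Answer: 3*sin(4*t)/4.


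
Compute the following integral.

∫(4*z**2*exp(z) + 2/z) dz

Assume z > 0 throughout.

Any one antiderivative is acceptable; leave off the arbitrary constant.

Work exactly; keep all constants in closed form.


Answer: 4*z**2*exp(z) - 8*z*exp(z) + 8*exp(z) + 2*log(z).


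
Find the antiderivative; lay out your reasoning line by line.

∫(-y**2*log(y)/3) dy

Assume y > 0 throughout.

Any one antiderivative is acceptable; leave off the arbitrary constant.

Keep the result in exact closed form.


Step 1. Integrate ∫(-y**2*log(y)/3) dy by parts with u = log(y), dv = (-y**2/3) dy, so v = -y**3/9 [assuming y > 0]: now -y**3*log(y)/9 + ∫(y**2/9) dy.
Step 2. Evaluate the standard form: now -y**3*log(y)/9 + y**3/27.
Answer: -y**3*log(y)/9 + y**3/27.


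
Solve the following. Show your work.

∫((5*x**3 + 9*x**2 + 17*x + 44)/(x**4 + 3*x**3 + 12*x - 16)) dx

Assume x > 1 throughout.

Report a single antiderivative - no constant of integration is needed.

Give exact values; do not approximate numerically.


Step 1. Decompose ∫((5*x**3 + 9*x**2 + 17*x + 44)/(x**4 + 3*x**3 + 12*x - 16)) dx by partial fractions, (5*x**3 + 9*x**2 + 17*x + 44)/(x**4 + 3*x**3 + 12*x - 16) = -1/(x**2 + 4) + 2/(x + 4) + 3/(x - 1): now ∫(3/(x - 1)) dx + ∫(2/(x + 4)) dx + ∫(-1/(x**2 + 4)) dx.
Step 2. Evaluate the standard form [assuming x > 1]: now 3*log(x - 1) + ∫(2/(x + 4)) dx + ∫(-1/(x**2 + 4)) dx.
Step 3. Evaluate the standard form [assuming x > -4]: now 3*log(x - 1) + 2*log(x + 4) + ∫(-1/(x**2 + 4)) dx.
Step 4. Evaluate the standard form: now 3*log(x - 1) + 2*log(x + 4) - atan(x/2)/2.
Answer: 3*log(x - 1) + 2*log(x + 4) - atan(x/2)/2.


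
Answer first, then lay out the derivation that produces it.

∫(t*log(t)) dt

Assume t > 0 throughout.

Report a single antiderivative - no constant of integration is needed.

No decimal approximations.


The answer is t**2*log(t)/2 - t**2/4.
Step 1. Integrate ∫(t*log(t)) dt by parts with u = log(t), dv = (t) dt, so v = t**2/2 [assuming t > 0]: now t**2*log(t)/2 + ∫(-t/2) dt.
Step 2. Evaluate the standard form: now t**2*log(t)/2 - t**2/4.
Answer: t**2*log(t)/2 - t**2/4.


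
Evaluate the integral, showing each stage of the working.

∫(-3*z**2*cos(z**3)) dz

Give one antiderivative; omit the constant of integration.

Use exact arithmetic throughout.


Step 1. Substitute u = z**3, turning ∫(-3*z**2*cos(z**3)) dz into ∫(-cos(u)) du: now ∫(-cos(u)) du.
Step 2. Evaluate the standard form: now -sin(u).
Step 3. Substitute back u = z**3: now -sin(z**3).
Answer: -sin(z**3).


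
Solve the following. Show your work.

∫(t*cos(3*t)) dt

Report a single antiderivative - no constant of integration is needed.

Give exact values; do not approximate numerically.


Step 1. Integrate ∫(t*cos(3*t)) dt by parts with u = t, dv = (cos(3*t)) dt, so v = sin(3*t)/3: now t*sin(3*t)/3 + ∫(-sin(3*t)/3) dt.
Step 2. Evaluate the standard form: now t*sin(3*t)/3 + cos(3*t)/9.
Answer: t*sin(3*t)/3 + cos(3*t)/9.


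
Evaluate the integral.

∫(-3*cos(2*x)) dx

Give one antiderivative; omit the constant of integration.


Answer: -3*sin(2*x)/2.


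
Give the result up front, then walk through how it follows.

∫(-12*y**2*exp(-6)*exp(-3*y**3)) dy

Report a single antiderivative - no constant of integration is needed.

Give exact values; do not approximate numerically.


The answer is 4*exp(-3*y**3 - 6)/3.
Step 1. Substitute u = y**3 + 2, turning ∫(-12*y**2*exp(-6)*exp(-3*y**3)) dy into ∫(-4*exp(-3*u)) du: now ∫(-4*exp(-3*u)) du.
Step 2. Evaluate the standard form: now 4*exp(-3*u)/3.
Step 3. Substitute back u = y**3 + 2: now 4*exp(-3*y**3 - 6)/3.
Answer: 4*exp(-3*y**3 - 6)/3.


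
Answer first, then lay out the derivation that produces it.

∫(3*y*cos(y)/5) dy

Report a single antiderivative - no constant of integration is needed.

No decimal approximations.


The answer is 3*y*sin(y)/5 + 3*cos(y)/5.
Step 1. Integrate ∫(3*y*cos(y)/5) dy by parts with u = y, dv = (3*cos(y)/5) dy, so v = 3*sin(y)/5: now 3*y*sin(y)/5 + ∫(-3*sin(y)/5) dy.
Step 2. Evaluate the standard form: now 3*y*sin(y)/5 + 3*cos(y)/5.
Answer: 3*y*sin(y)/5 + 3*cos(y)/5.


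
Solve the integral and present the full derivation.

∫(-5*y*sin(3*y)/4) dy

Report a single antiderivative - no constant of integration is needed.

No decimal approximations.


Step 1. Integrate ∫(-5*y*sin(3*y)/4) dy by parts with u = y, dv = (-5*sin(3*y)/4) dy, so v = 5*cos(3*y)/12: now 5*y*cos(3*y)/12 + ∫(-5*cos(3*y)/12) dy.
Step 2. Evaluate the standard form: now 5*y*cos(3*y)/12 - 5*sin(3*y)/36.
Answer: 5*y*cos(3*y)/12 - 5*sin(3*y)/36.


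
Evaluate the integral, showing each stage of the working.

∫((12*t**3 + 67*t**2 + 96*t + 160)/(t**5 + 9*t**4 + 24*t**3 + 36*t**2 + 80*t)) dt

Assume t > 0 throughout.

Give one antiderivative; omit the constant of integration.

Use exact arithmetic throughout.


Step 1. Decompose ∫((12*t**3 + 67*t**2 + 96*t + 160)/(t**5 + 9*t**4 + 24*t**3 + 36*t**2 + 80*t)) dt by partial fractions, (12*t**3 + 67*t**2 + 96*t + 160)/(t**5 + 9*t**4 + 24*t**3 + 36*t**2 + 80*t) = 3/(t**2 + 4) - 1/(t + 5) - 1/(t + 4) + 2/t: now ∫(2/t) dt + ∫(-1/(t + 4)) dt + ∫(-1/(t + 5)) dt + ∫(3/(t**2 + 4)) dt.
Step 2. Evaluate the standard form [assuming t > -4]: now -log(t + 4) + ∫(2/t) dt + ∫(-1/(t + 5)) dt + ∫(3/(t**2 + 4)) dt.
Step 3. Evaluate the standard form [assuming t > -5]: now -log(t + 4) - log(t + 5) + ∫(2/t) dt + ∫(3/(t**2 + 4)) dt.
Step 4. Evaluate the standard form [assuming t > 0]: now 2*log(t) - log(t + 4) - log(t + 5) + ∫(3/(t**2 + 4)) dt.
Step 5. Evaluate the standard form: now 2*log(t) - log(t + 4) - log(t + 5) + 3*atan(t/2)/2.
Answer: 2*log(t) - log(t + 4) - log(t + 5) + 3*atan(t/2)/2.


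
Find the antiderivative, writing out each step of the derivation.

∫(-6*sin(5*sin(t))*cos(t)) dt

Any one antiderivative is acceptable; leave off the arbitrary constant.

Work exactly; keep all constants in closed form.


Step 1. Substitute u = sin(t), turning ∫(-6*sin(5*sin(t))*cos(t)) dt into ∫(-6*sin(5*u)) du: now ∫(-6*sin(5*u)) du.
Step 2. Evaluate the standard form: now 6*cos(5*u)/5.
Step 3. Substitute back u = sin(t): now 6*cos(5*sin(t))/5.
Answer: 6*cos(5*sin(t))/5.


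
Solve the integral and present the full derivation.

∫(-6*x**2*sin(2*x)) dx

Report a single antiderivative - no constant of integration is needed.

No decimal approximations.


Step 1. Integrate ∫(-6*x**2*sin(2*x)) dx by parts with u = x**2, dv = (-6*sin(2*x)) dx, so v = 3*cos(2*x): now 3*x**2*cos(2*x) + ∫(-6*x*cos(2*x)) dx.
Step 2. Integrate ∫(-6*x*cos(2*x)) dx by parts with u = x, dv = (-6*cos(2*x)) dx, so v = -3*sin(2*x): now 3*x**2*cos(2*x) - 3*x*sin(2*x) + ∫(3*sin(2*x)) dx.
Step 3. Evaluate the standard form: now 3*x**2*cos(2*x) - 3*x*sin(2*x) - 3*cos(2*x)/2.
Answer: 3*x**2*cos(2*x) - 3*x*sin(2*x) - 3*cos(2*x)/2.


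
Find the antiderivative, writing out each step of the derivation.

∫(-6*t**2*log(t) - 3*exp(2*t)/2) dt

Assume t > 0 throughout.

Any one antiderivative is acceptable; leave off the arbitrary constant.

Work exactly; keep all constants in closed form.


Step 1. Rewrite: now ∫(-6*t**2*log(t)) dt + ∫(-3*exp(2*t)/2) dt.
Step 2. Integrate ∫(-6*t**2*log(t)) dt by parts with u = log(t), dv = (-6*t**2) dt, so v = -2*t**3 [assuming t > 0]: now -2*t**3*log(t) + ∫(2*t**2) dt + ∫(-3*exp(2*t)/2) dt.
Step 3. Evaluate the standard form: now -2*t**3*log(t) + 2*t**3/3 + ∫(-3*exp(2*t)/2) dt.
Step 4. Evaluate the standard form: now -2*t**3*log(t) + 2*t**3/3 - 3*exp(2*t)/4.
Answer: -2*t**3*log(t) + 2*t**3/3 - 3*exp(2*t)/4.


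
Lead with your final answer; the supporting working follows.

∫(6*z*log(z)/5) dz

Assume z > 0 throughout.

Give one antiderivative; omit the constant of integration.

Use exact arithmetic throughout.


The answer is 3*z**2*log(z)/5 - 3*z**2/10.
Step 1. Integrate ∫(6*z*log(z)/5) dz by parts with u = log(z), dv = (6*z/5) dz, so v = 3*z**2/5 [assuming z > 0]: now 3*z**2*log(z)/5 + ∫(-3*z/5) dz.
Step 2. Evaluate the standard form: now 3*z**2*log(z)/5 - 3*z**2/10.
Answer: 3*z**2*log(z)/5 - 3*z**2/10.


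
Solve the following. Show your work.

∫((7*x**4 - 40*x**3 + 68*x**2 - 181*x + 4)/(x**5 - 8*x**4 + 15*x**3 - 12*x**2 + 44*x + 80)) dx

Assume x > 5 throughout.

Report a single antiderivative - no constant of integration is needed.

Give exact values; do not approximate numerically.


Step 1. Decompose ∫((7*x**4 - 40*x**3 + 68*x**2 - 181*x + 4)/(x**5 - 8*x**4 + 15*x**3 - 12*x**2 + 44*x + 80)) dx by partial fractions, (7*x**4 - 40*x**3 + 68*x**2 - 181*x + 4)/(x**5 - 8*x**4 + 15*x**3 - 12*x**2 + 44*x + 80) = -3/(x**2 + 4) + 2/(x + 1) + 4/(x - 4) + 1/(x - 5): now ∫(1/(x - 5)) dx + ∫(4/(x - 4)) dx + ∫(2/(x + 1)) dx + ∫(-3/(x**2 + 4)) dx.
Step 2. Evaluate the standard form [assuming x > -1]: now 2*log(x + 1) + ∫(1/(x - 5)) dx + ∫(4/(x - 4)) dx + ∫(-3/(x**2 + 4)) dx.
Step 3. Evaluate the standard form [assuming x > 4]: now 4*log(x - 4) + 2*log(x + 1) + ∫(1/(x - 5)) dx + ∫(-3/(x**2 + 4)) dx.
Step 4. Evaluate the standard form [assuming x > 5]: now log(x - 5) + 4*log(x - 4) + 2*log(x + 1) + ∫(-3/(x**2 + 4)) dx.
Step 5. Evaluate the standard form: now log(x - 5) + 4*log(x - 4) + 2*log(x + 1) - 3*atan(x/2)/2.
Answer: log(x - 5) + 4*log(x - 4) + 2*log(x + 1) - 3*atan(x/2)/2.


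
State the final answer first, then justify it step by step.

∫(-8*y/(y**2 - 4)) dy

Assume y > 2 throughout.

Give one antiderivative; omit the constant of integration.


The answer is -4*log(y - 2) - 4*log(y + 2).
Step 1. Decompose ∫(-8*y/(y**2 - 4)) dy by partial fractions, -8*y/(y**2 - 4) = -4/(y + 2) - 4/(y - 2): now ∫(-4/(y - 2)) dy + ∫(-4/(y + 2)) dy.
Step 2. Evaluate the standard form [assuming y > -2]: now -4*log(y + 2) + ∫(-4/(y - 2)) dy.
Step 3. Evaluate the standard form [assuming y > 2]: now -4*log(y - 2) - 4*log(y + 2).
Answer: -4*log(y - 2) - 4*log(y + 2).


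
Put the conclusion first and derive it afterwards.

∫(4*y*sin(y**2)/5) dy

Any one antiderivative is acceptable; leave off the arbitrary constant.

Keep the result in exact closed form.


The answer is -2*cos(y**2)/5.
Step 1. Substitute u = y**2, turning ∫(4*y*sin(y**2)/5) dy into ∫(2*sin(u)/5) du: now ∫(2*sin(u)/5) du.
Step 2. Evaluate the standard form: now -2*cos(u)/5.
Step 3. Substitute back u = y**2: now -2*cos(y**2)/5.
Answer: -2*cos(y**2)/5.


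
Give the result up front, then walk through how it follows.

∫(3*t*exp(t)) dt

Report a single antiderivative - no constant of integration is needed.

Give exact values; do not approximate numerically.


The answer is 3*t*exp(t) - 3*exp(t).
Step 1. Integrate ∫(3*t*exp(t)) dt by parts with u = t, dv = (3*exp(t)) dt, so v = 3*exp(t): now 3*t*exp(t) + ∫(-3*exp(t)) dt.
Step 2. Evaluate the standard form: now 3*t*exp(t) - 3*exp(t).
Answer: 3*t*exp(t) - 3*exp(t).


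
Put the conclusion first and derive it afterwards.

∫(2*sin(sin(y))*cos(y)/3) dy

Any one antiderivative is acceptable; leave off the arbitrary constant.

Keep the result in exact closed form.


The answer is -2*cos(sin(y))/3.
Step 1. Substitute u = sin(y), turning ∫(2*sin(sin(y))*cos(y)/3) dy into ∫(2*sin(u)/3) du: now ∫(2*sin(u)/3) du.
Step 2. Evaluate the standard form: now -2*cos(u)/3.
Step 3. Substitute back u = sin(y): now -2*cos(sin(y))/3.
Answer: -2*cos(sin(y))/3.


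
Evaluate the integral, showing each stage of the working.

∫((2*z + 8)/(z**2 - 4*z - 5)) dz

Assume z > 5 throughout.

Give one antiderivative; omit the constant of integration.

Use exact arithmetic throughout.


Step 1. Decompose ∫((2*z + 8)/(z**2 - 4*z - 5)) dz by partial fractions, (2*z + 8)/(z**2 - 4*z - 5) = -1/(z + 1) + 3/(z - 5): now ∫(3/(z - 5)) dz + ∫(-1/(z + 1)) dz.
Step 2. Evaluate the standard form [assuming z > 5]: now 3*log(z - 5) + ∫(-1/(z + 1)) dz.
Step 3. Evaluate the standard form [assuming z > -1]: now 3*log(z - 5) - log(z + 1).
Answer: 3*log(z - 5) - log(z + 1).


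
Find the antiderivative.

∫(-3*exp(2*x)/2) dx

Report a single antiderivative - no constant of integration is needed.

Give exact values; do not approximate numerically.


Answer: -3*exp(2*x)/4.


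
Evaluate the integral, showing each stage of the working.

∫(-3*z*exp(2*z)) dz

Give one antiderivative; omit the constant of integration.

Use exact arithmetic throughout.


Step 1. Integrate ∫(-3*z*exp(2*z)) dz by parts with u = z, dv = (-3*exp(2*z)) dz, so v = -3*exp(2*z)/2: now -3*z*exp(2*z)/2 + ∫(3*exp(2*z)/2) dz.
Step 2. Evaluate the standard form: now -3*z*exp(2*z)/2 + 3*exp(2*z)/4.
Answer: -3*z*exp(2*z)/2 + 3*exp(2*z)/4.


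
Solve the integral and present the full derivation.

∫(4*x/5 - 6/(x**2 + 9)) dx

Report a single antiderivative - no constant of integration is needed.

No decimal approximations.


Step 1. Rewrite: now ∫(4*x/5) dx + ∫(-6/(x**2 + 9)) dx.
Step 2. Evaluate the standard form: now -2*atan(x/3) + ∫(4*x/5) dx.
Step 3. Evaluate the standard form: now 2*x**2/5 - 2*atan(x/3).
Answer: 2*x**2/5 - 2*atan(x/3).


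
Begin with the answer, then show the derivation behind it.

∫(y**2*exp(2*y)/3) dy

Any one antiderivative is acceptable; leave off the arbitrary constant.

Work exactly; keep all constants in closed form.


The answer is y**2*exp(2*y)/6 - y*exp(2*y)/6 + exp(2*y)/12.
Step 1. Integrate ∫(y**2*exp(2*y)/3) dy by parts with u = y**2, dv = (exp(2*y)/3) dy, so v = exp(2*y)/6: now y**2*exp(2*y)/6 + ∫(-y*exp(2*y)/3) dy.
Step 2. Integrate ∫(-y*exp(2*y)/3) dy by parts with u = y, dv = (-exp(2*y)/3) dy, so v = -exp(2*y)/6: now y**2*exp(2*y)/6 - y*exp(2*y)/6 + ∫(exp(2*y)/6) dy.
Step 3. Evaluate the standard form: now y**2*exp(2*y)/6 - y*exp(2*y)/6 + exp(2*y)/12.
Answer: y**2*exp(2*y)/6 - y*exp(2*y)/6 + exp(2*y)/12.


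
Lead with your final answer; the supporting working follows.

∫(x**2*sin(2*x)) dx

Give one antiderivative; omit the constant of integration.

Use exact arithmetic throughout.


The answer is -x**2*cos(2*x)/2 + x*sin(2*x)/2 + cos(2*x)/4.
Step 1. Integrate ∫(x**2*sin(2*x)) dx by parts with u = x**2, dv = (sin(2*x)) dx, so v = -cos(2*x)/2: now -x**2*cos(2*x)/2 + ∫(x*cos(2*x)) dx.
Step 2. Integrate ∫(x*cos(2*x)) dx by parts with u = x, dv = (cos(2*x)) dx, so v = sin(2*x)/2: now -x**2*cos(2*x)/2 + x*sin(2*x)/2 + ∫(-sin(2*x)/2) dx.
Step 3. Evaluate the standard form: now -x**2*cos(2*x)/2 + x*sin(2*x)/2 + cos(2*x)/4.
Answer: -x**2*cos(2*x)/2 + x*sin(2*x)/2 + cos(2*x)/4.


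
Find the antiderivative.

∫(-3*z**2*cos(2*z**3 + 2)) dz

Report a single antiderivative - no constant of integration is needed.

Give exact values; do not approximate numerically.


Answer: -sin(2*z**3 + 2)/2.


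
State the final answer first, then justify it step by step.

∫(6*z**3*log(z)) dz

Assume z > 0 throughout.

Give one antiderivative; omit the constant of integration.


The answer is 3*z**4*log(z)/2 - 3*z**4/8.
Step 1. Integrate ∫(6*z**3*log(z)) dz by parts with u = log(z), dv = (6*z**3) dz, so v = 3*z**4/2 [assuming z > 0]: now 3*z**4*log(z)/2 + ∫(-3*z**3/2) dz.
Step 2. Evaluate the standard form: now 3*z**4*log(z)/2 - 3*z**4/8.
Answer: 3*z**4*log(z)/2 - 3*z**4/8.


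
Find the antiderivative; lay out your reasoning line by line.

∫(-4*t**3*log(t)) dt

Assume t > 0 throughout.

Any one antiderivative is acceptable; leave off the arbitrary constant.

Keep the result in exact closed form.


Step 1. Integrate ∫(-4*t**3*log(t)) dt by parts with u = log(t), dv = (-4*t**3) dt, so v = -t**4 [assuming t > 0]: now -t**4*log(t) + ∫(t**3) dt.
Step 2. Evaluate the standard form: now -t**4*log(t) + t**4/4.
Answer: -t**4*log(t) + t**4/4.


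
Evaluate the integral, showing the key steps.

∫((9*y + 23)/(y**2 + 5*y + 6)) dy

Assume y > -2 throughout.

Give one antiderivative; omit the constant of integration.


Step 1. Decompose ∫((9*y + 23)/(y**2 + 5*y + 6)) dy by partial fractions, (9*y + 23)/(y**2 + 5*y + 6) = 4/(y + 3) + 5/(y + 2): now ∫(5/(y + 2)) dy + ∫(4/(y + 3)) dy.
Step 2. Evaluate the standard form [assuming y > -2]: now 5*log(y + 2) + ∫(4/(y + 3)) dy.
Step 3. Evaluate the standard form [assuming y > -3]: now 5*log(y + 2) + 4*log(y + 3).
Answer: 5*log(y + 2) + 4*log(y + 3).


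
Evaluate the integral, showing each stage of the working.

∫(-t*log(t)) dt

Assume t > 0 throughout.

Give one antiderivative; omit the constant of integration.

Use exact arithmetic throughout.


Step 1. Integrate ∫(-t*log(t)) dt by parts with u = log(t), dv = (-t) dt, so v = -t**2/2 [assuming t > 0]: now -t**2*log(t)/2 + ∫(t/2) dt.
Step 2. Evaluate the standard form: now -t**2*log(t)/2 + t**2/4.
Answer: -t**2*log(t)/2 + t**2/4.


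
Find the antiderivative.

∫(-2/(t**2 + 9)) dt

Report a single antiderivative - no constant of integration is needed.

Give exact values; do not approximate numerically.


Answer: -2*atan(t/3)/3.


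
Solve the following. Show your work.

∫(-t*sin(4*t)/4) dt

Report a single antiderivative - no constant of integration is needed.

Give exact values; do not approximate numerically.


Step 1. Integrate ∫(-t*sin(4*t)/4) dt by parts with u = t, dv = (-sin(4*t)/4) dt, so v = cos(4*t)/16: now t*cos(4*t)/16 + ∫(-cos(4*t)/16) dt.
Step 2. Evaluate the standard form: now t*cos(4*t)/16 - sin(4*t)/64.
Answer: t*cos(4*t)/16 - sin(4*t)/64.


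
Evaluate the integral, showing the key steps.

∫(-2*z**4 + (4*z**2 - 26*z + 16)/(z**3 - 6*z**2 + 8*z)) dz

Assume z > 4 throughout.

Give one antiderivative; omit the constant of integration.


Step 1. Rewrite: now ∫(-2*z**4) dz + ∫((4*z**2 - 26*z + 16)/(z**3 - 6*z**2 + 8*z)) dz.
Step 2. Decompose ∫((4*z**2 - 26*z + 16)/(z**3 - 6*z**2 + 8*z)) dz by partial fractions, (4*z**2 - 26*z + 16)/(z**3 - 6*z**2 + 8*z) = 5/(z - 2) - 3/(z - 4) + 2/z: now ∫(2/z) dz + ∫(-2*z**4) dz + ∫(-3/(z - 4)) dz + ∫(5/(z - 2)) dz.
Step 3. Evaluate the standard form [assuming z > 4]: now -3*log(z - 4) + ∫(2/z) dz + ∫(-2*z**4) dz + ∫(5/(z - 2)) dz.
Step 4. Evaluate the standard form [assuming z > 0]: now 2*log(z) - 3*log(z - 4) + ∫(-2*z**4) dz + ∫(5/(z - 2)) dz.
Step 5. Evaluate the standard form [assuming z > 2]: now 2*log(z) - 3*log(z - 4) + 5*log(z - 2) + ∫(-2*z**4) dz.
Step 6. Evaluate the standard form: now -2*z**5/5 + 2*log(z) - 3*log(z - 4) + 5*log(z - 2).
Answer: -2*z**5/5 + 2*log(z) - 3*log(z - 4) + 5*log(z - 2).


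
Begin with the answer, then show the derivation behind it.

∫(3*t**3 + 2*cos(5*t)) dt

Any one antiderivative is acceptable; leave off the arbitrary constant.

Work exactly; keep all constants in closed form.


The answer is 3*t**4/4 + 2*sin(5*t)/5.
Step 1. Rewrite: now ∫(3*t**3) dt + ∫(2*cos(5*t)) dt.
Step 2. Evaluate the standard form: now 2*sin(5*t)/5 + ∫(3*t**3) dt.
Step 3. Evaluate the standard form: now 3*t**4/4 + 2*sin(5*t)/5.
Answer: 3*t**4/4 + 2*sin(5*t)/5.


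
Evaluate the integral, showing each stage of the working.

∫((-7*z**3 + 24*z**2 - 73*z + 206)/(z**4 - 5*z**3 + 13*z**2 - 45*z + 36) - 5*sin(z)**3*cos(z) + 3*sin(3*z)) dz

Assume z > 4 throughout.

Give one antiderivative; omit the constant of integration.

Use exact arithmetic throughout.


Step 1. Rewrite: now ∫((-7*z**3 + 24*z**2 - 73*z + 206)/(z**4 - 5*z**3 + 13*z**2 - 45*z + 36)) dz + ∫(-5*sin(z)**3*cos(z)) dz + ∫(3*sin(3*z)) dz.
Step 2. Decompose ∫((-7*z**3 + 24*z**2 - 73*z + 206)/(z**4 - 5*z**3 + 13*z**2 - 45*z + 36)) dz by partial fractions, (-7*z**3 + 24*z**2 - 73*z + 206)/(z**4 - 5*z**3 + 13*z**2 - 45*z + 36) = 2/(z**2 + 9) - 5/(z - 1) - 2/(z - 4): now ∫(-5*sin(z)**3*cos(z)) dz + ∫(-2/(z - 4)) dz + ∫(-5/(z - 1)) dz + ∫(2/(z**2 + 9)) dz + ∫(3*sin(3*z)) dz.
Step 3. Evaluate the standard form [assuming z > 1]: now -5*log(z - 1) + ∫(-5*sin(z)**3*cos(z)) dz + ∫(-2/(z - 4)) dz + ∫(2/(z**2 + 9)) dz + ∫(3*sin(3*z)) dz.
Step 4. Evaluate the standard form [assuming z > 4]: now -2*log(z - 4) - 5*log(z - 1) + ∫(-5*sin(z)**3*cos(z)) dz + ∫(2/(z**2 + 9)) dz + ∫(3*sin(3*z)) dz.
Step 5. Evaluate the standard form: now -2*log(z - 4) - 5*log(z - 1) + 2*atan(z/3)/3 + ∫(-5*sin(z)**3*cos(z)) dz + ∫(3*sin(3*z)) dz.
Step 6. Evaluate the standard form: now -2*log(z - 4) - 5*log(z - 1) - cos(3*z) + 2*atan(z/3)/3 + ∫(-5*sin(z)**3*cos(z)) dz.
Step 7. Substitute u = sin(z), turning ∫(-5*sin(z)**3*cos(z)) dz into ∫(-5*u**3) du: now -2*log(z - 4) - 5*log(z - 1) - cos(3*z) + 2*atan(z/3)/3 + ∫(-5*u**3) du.
Step 8. Evaluate the standard form: now -5*u**4/4 - 2*log(z - 4) - 5*log(z - 1) - cos(3*z) + 2*atan(z/3)/3.
Step 9. Substitute back u = sin(z): now -2*log(z - 4) - 5*log(z - 1) - 5*sin(z)**4/4 - cos(3*z) + 2*atan(z/3)/3.
Answer: -2*log(z - 4) - 5*log(z - 1) - 5*sin(z)**4/4 - cos(3*z) + 2*atan(z/3)/3.


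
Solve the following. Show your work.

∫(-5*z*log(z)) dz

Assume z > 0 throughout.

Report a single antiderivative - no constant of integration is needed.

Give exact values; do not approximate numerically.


Step 1. Integrate ∫(-5*z*log(z)) dz by parts with u = log(z), dv = (-5*z) dz, so v = -5*z**2/2 [assuming z > 0]: now -5*z**2*log(z)/2 + ∫(5*z/2) dz.
Step 2. Evaluate the standard form: now -5*z**2*log(z)/2 + 5*z**2/4.
Answer: -5*z**2*log(z)/2 + 5*z**2/4.


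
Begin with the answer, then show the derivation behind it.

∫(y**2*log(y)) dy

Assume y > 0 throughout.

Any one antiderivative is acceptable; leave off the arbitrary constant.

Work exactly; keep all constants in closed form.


The answer is y**3*log(y)/3 - y**3/9.
Step 1. Integrate ∫(y**2*log(y)) dy by parts with u = log(y), dv = (y**2) dy, so v = y**3/3 [assuming y > 0]: now y**3*log(y)/3 + ∫(-y**2/3) dy.
Step 2. Evaluate the standard form: now y**3*log(y)/3 - y**3/9.
Answer: y**3*log(y)/3 - y**3/9.


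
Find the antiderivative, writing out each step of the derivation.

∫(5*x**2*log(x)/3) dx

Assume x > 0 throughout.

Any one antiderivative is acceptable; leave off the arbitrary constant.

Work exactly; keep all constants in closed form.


Step 1. Integrate ∫(5*x**2*log(x)/3) dx by parts with u = log(x), dv = (5*x**2/3) dx, so v = 5*x**3/9 [assuming x > 0]: now 5*x**3*log(x)/9 + ∫(-5*x**2/9) dx.
Step 2. Evaluate the standard form: now 5*x**3*log(x)/9 - 5*x**3/27.
Answer: 5*x**3*log(x)/9 - 5*x**3/27.


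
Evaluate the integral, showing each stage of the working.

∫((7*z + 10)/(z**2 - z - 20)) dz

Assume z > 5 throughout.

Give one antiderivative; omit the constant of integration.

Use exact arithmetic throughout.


Step 1. Decompose ∫((7*z + 10)/(z**2 - z - 20)) dz by partial fractions, (7*z + 10)/(z**2 - z - 20) = 2/(z + 4) + 5/(z - 5): now ∫(5/(z - 5)) dz + ∫(2/(z + 4)) dz.
Step 2. Evaluate the standard form [assuming z > 5]: now 5*log(z - 5) + ∫(2/(z + 4)) dz.
Step 3. Evaluate the standard form [assuming z > -4]: now 5*log(z - 5) + 2*log(z + 4).
Answer: 5*log(z - 5) + 2*log(z + 4).


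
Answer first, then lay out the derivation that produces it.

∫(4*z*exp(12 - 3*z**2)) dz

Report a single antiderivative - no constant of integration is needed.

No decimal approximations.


The answer is -2*exp(12 - 3*z**2)/3.
Step 1. Substitute u = z**2 - 4, turning ∫(4*z*exp(12 - 3*z**2)) dz into ∫(2*exp(-3*u)) du: now ∫(2*exp(-3*u)) du.
Step 2. Evaluate the standard form: now -2*exp(-3*u)/3.
Step 3. Substitute back u = z**2 - 4: now -2*exp(12 - 3*z**2)/3.
Answer: -2*exp(12 - 3*z**2)/3.


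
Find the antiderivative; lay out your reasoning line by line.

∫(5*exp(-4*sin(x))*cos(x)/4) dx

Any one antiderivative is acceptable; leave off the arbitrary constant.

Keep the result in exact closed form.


Step 1. Substitute u = sin(x), turning ∫(5*exp(-4*sin(x))*cos(x)/4) dx into ∫(5*exp(-4*u)/4) du: now ∫(5*exp(-4*u)/4) du.
Step 2. Evaluate the standard form: now -5*exp(-4*u)/16.
Step 3. Substitute back u = sin(x): now -5*exp(-4*sin(x))/16.
Answer: -5*exp(-4*sin(x))/16.
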